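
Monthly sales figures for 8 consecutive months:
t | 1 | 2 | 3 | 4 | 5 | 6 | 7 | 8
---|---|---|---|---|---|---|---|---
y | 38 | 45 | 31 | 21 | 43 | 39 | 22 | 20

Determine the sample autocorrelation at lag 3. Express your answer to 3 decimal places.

Mean ȳ = (38 + 45 + 31 + 21 + 43 + 39 + 22 + 20)/8 = 32.3750
Deviations from mean: 5.6250, 12.6250, -1.3750, -11.3750, 10.6250, 6.6250, -10.3750, -12.3750
Σ(y_t−ȳ)(y_{t+3}−ȳ) = (-63.9844) + (134.1406) + (-9.1094) + (118.0156) + (-131.4844) = 47.5781
Denominator Σ(y_t−ȳ)² = 739.8750
r_3 = 47.5781 / 739.8750 = 0.064

0.064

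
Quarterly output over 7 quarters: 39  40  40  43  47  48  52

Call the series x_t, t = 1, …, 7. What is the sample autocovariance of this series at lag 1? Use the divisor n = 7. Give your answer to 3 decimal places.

11.609

Mean x̄ = (39 + 40 + 40 + 43 + 47 + 48 + 52)/7 = 44.1429
Deviations: -5.1429, -4.1429, -4.1429, -1.1429, 2.8571, 3.8571, 7.8571
Σ_{t=1}^{6}(x_t−x̄)(x_{t+1}−x̄) = 81.2653
γ_1 = 81.2653 / 7 = 11.609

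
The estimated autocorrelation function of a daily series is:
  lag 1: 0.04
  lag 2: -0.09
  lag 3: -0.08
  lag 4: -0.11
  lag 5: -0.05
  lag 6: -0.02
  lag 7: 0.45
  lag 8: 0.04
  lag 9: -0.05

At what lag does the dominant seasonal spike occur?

7

The largest autocorrelation is r_7 = 0.45; the remaining lags stay at or below 0.04.
The dominant spike at lag 7 indicates a seasonal period of 7.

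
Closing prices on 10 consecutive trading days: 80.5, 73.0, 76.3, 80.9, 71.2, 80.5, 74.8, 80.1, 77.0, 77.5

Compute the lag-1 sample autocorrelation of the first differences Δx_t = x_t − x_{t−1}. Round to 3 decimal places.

First differences Δx: -7.5, 3.3, 4.6, -9.7, 9.3, -5.7, 5.3, -3.1, 0.5
Mean of differences = -0.3333
Numerator Σ(Δx_t−Δx̄)(Δx_{t+1}−Δx̄) = -244.3778
Denominator Σ(Δx_t−Δx̄)² = 338.3200
r_1(Δx) = -244.3778 / 338.3200 = -0.722

-0.722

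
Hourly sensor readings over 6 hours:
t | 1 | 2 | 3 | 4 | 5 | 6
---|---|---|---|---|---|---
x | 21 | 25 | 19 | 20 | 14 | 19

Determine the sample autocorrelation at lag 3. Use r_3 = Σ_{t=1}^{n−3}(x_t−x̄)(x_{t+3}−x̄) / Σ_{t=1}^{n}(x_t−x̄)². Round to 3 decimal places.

Mean x̄ = (21 + 25 + 19 + 20 + 14 + 19)/6 = 19.6667
Deviations from mean: 1.3333, 5.3333, -0.6667, 0.3333, -5.6667, -0.6667
Σ(x_t−x̄)(x_{t+3}−x̄) = (0.4444) + (-30.2222) + (0.4444) = -29.3333
Denominator Σ(x_t−x̄)² = 63.3333
r_3 = -29.3333 / 63.3333 = -0.463

-0.463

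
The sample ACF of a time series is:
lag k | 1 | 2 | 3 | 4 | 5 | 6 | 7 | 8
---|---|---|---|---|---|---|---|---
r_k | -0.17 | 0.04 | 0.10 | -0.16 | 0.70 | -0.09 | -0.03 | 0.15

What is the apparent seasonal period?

The largest autocorrelation is r_5 = 0.70; the remaining lags stay at or below 0.15.
The dominant spike at lag 5 indicates a seasonal period of 5.

5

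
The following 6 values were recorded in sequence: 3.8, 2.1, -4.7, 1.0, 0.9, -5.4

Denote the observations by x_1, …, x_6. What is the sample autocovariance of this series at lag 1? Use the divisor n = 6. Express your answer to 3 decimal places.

Mean x̄ = (3.8 + 2.1 − 4.7 + 1.0 + 0.9 − 5.4)/6 = -0.3833
Deviations: 4.1833, 2.4833, -4.3167, 1.3833, 1.2833, -5.0167
Σ_{t=1}^{5}(x_t−x̄)(x_{t+1}−x̄) = -10.9653
γ_1 = -10.9653 / 6 = -1.828

-1.828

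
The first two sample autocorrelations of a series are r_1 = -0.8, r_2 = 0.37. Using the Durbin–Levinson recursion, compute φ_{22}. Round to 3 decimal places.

φ_{22} = (r_2 − r_1²) / (1 − r_1²)
r_1² = (-0.8)² = 0.64
Numerator = 0.37 − 0.6400 = -0.2700; denominator = 1 − 0.6400 = 0.3600
φ_{22} = -0.2700 / 0.3600 = -0.750

-0.750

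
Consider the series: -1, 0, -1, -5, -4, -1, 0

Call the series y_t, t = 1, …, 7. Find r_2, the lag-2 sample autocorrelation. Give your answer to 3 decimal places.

-0.556

Mean ȳ = (-1 + 0 − 1 − 5 − 4 − 1 + 0)/7 = -1.7143
Deviations from mean: 0.7143, 1.7143, 0.7143, -3.2857, -2.2857, 0.7143, 1.7143
Σ(y_t−ȳ)(y_{t+2}−ȳ) = (0.5102) + (-5.6327) + (-1.6327) + (-2.3469) + (-3.9184) = -13.0204
Denominator Σ(y_t−ȳ)² = 23.4286
r_2 = -13.0204 / 23.4286 = -0.556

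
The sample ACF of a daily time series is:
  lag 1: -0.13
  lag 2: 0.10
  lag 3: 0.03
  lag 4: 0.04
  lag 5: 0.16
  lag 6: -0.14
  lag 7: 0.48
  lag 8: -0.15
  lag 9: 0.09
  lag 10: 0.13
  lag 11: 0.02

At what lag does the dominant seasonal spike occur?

7

The largest autocorrelation is r_7 = 0.48; the remaining lags stay at or below 0.16.
The dominant spike at lag 7 indicates a seasonal period of 7.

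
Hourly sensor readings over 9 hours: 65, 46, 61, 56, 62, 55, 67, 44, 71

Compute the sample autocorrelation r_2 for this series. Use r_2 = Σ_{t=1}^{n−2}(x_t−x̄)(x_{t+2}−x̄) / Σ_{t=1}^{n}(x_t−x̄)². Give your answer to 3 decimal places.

Mean x̄ = (65 + 46 + 61 + 56 + 62 + 55 + 67 + 44 + 71)/9 = 58.5556
Numerator Σ_{t=1}^{7}(x_t−x̄)(x_{t+2}−x̄) = 251.2716
Denominator Σ(x_t−x̄)² = 674.2222
r_2 = 251.2716 / 674.2222 = 0.373

0.373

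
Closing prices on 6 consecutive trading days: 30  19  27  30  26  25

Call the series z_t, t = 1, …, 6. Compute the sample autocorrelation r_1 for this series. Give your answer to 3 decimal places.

Mean z̄ = (30 + 19 + 27 + 30 + 26 + 25)/6 = 26.1667
Numerator Σ_{t=1}^{5}(z_t−z̄)(z_{t+1}−z̄) = -30.6944
Denominator Σ(z_t−z̄)² = 82.8333
r_1 = -30.6944 / 82.8333 = -0.371

-0.371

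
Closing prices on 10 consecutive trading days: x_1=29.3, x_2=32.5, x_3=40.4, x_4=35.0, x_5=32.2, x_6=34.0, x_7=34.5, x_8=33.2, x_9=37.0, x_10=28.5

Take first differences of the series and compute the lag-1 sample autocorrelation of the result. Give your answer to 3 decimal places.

-0.218

First differences Δx: 3.2, 7.9, -5.4, -2.8, 1.8, 0.5, -1.3, 3.8, -8.5
Mean of differences = -0.0889
Numerator Σ(Δx_t−Δx̄)(Δx_{t+1}−Δx̄) = -43.8979
Denominator Σ(Δx_t−Δx̄)² = 201.4489
r_1(Δx) = -43.8979 / 201.4489 = -0.218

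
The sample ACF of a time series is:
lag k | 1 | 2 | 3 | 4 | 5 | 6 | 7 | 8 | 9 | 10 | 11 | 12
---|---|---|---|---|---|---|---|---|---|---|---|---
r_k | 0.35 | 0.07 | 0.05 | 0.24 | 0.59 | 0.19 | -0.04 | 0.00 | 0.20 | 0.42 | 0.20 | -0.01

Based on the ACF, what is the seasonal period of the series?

The largest autocorrelation is r_5 = 0.59, with a weaker echo at lag 10 (0.42); the remaining lags stay at or below 0.35. The elevated value at lag 1 (0.35), dropping to 0.07 at lag 2, reflects decaying short-term dependence rather than seasonality.
The dominant spike at lag 5 indicates a seasonal period of 5.

5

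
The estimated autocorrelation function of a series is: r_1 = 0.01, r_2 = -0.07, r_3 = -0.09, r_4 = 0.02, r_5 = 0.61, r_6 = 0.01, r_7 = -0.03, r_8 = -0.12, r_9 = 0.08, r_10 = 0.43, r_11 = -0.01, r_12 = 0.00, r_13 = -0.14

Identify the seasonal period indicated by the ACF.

The largest autocorrelation is r_5 = 0.61, with a weaker echo at lag 10 (0.43); the remaining lags stay at or below 0.08.
The dominant spike at lag 5 indicates a seasonal period of 5.

5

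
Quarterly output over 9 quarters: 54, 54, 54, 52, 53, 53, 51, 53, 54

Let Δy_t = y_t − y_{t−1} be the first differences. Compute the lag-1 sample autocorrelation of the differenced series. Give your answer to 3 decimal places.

-0.286

First differences Δy: 0, 0, -2, 1, 0, -2, 2, 1
Mean of differences = 0.0000
Numerator Σ(Δy_t−Δȳ)(Δy_{t+1}−Δȳ) = -4.0000
Denominator Σ(Δy_t−Δȳ)² = 14.0000
r_1(Δy) = -4.0000 / 14.0000 = -0.286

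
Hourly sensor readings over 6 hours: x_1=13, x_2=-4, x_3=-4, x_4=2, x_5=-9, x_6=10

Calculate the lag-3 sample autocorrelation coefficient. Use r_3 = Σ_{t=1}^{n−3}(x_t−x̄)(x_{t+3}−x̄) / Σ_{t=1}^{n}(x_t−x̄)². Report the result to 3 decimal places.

Mean x̄ = (13 − 4 − 4 + 2 − 9 + 10)/6 = 1.3333
Numerator Σ_{t=1}^{3}(x_t−x̄)(x_{t+3}−x̄) = 16.6667
Denominator Σ(x_t−x̄)² = 375.3333
r_3 = 16.6667 / 375.3333 = 0.044

0.044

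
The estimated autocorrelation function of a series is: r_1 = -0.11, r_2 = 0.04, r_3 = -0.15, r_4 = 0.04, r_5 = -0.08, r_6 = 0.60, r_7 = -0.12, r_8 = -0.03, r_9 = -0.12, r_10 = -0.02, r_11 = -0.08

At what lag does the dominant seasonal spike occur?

The largest autocorrelation is r_6 = 0.60; the remaining lags stay at or below 0.04.
The dominant spike at lag 6 indicates a seasonal period of 6.

6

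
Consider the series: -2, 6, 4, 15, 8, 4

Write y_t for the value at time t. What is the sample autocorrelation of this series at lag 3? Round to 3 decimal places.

-0.434

Mean ȳ = (-2 + 6 + 4 + 15 + 8 + 4)/6 = 5.8333
Σ(y_t−ȳ)(y_{t+3}−ȳ) = (-71.8056) + (0.3611) + (3.3611) = -68.0833
Denominator Σ(y_t−ȳ)² = 156.8333
r_3 = -68.0833 / 156.8333 = -0.434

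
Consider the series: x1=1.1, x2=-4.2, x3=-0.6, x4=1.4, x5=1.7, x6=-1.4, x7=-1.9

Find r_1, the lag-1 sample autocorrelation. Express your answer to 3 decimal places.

Mean x̄ = (1.1 − 4.2 − 0.6 + 1.4 + 1.7 − 1.4 − 1.9)/7 = -0.5571
Deviations from mean: 1.6571, -3.6429, -0.0429, 1.9571, 2.2571, -0.8429, -1.3429
Σ(x_t−x̄)(x_{t+1}−x̄) = (-6.0367) + (0.1561) + (-0.0839) + (4.4176) + (-1.9024) + (1.1318) = -2.3176
Denominator Σ(x_t−x̄)² = 27.4571
r_1 = -2.3176 / 27.4571 = -0.084

-0.084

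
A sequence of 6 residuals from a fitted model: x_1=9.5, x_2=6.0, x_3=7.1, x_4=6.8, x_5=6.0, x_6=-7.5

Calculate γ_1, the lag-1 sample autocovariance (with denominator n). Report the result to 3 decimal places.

0.270

Mean x̄ = (9.5 + 6.0 + 7.1 + 6.8 + 6.0 − 7.5)/6 = 4.6500
Σ_{t=1}^{5}(x_t−x̄)(x_{t+1}−x̄) = 1.6225
γ_1 = 1.6225 / 6 = 0.270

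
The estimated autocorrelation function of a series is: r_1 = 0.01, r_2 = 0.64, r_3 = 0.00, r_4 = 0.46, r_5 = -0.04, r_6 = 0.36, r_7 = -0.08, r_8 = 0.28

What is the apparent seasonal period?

2

The largest autocorrelation is r_2 = 0.64, with weaker echoes at lags 4 (0.46), 6 (0.36) and 8 (0.28); the remaining lags stay at or below 0.01.
The dominant spike at lag 2 indicates a seasonal period of 2.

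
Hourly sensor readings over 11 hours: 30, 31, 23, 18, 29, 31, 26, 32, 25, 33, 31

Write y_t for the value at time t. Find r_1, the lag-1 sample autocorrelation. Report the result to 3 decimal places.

0.040

Mean ȳ = (30 + 31 + 23 + 18 + 29 + 31 + 26 + 32 + 25 + 33 + 31)/11 = 28.0909
Numerator Σ_{t=1}^{10}(y_t−ȳ)(y_{t+1}−ȳ) = 8.3554
Denominator Σ(y_t−ȳ)² = 210.9091
r_1 = 8.3554 / 210.9091 = 0.040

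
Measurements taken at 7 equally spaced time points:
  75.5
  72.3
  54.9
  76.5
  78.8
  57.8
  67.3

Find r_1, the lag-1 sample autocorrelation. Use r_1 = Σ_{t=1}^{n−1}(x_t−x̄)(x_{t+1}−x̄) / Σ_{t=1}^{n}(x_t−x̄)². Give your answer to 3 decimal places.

Mean x̄ = (75.5 + 72.3 + 54.9 + 76.5 + 78.8 + 57.8 + 67.3)/7 = 69.0143
Deviations from mean: 6.4857, 3.2857, -14.1143, 7.4857, 9.7857, -11.2143, -1.7143
Numerator Σ_{t=1}^{6}(x_t−x̄)(x_{t+1}−x̄) = -147.9831
Denominator Σ(x_t−x̄)² = 532.5686
r_1 = -147.9831 / 532.5686 = -0.278

-0.278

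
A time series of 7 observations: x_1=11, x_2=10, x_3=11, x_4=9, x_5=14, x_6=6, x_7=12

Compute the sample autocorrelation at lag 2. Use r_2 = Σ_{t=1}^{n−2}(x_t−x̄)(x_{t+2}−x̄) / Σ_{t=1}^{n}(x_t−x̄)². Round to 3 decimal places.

0.396

Mean x̄ = (11 + 10 + 11 + 9 + 14 + 6 + 12)/7 = 10.4286
Deviations from mean: 0.5714, -0.4286, 0.5714, -1.4286, 3.5714, -4.4286, 1.5714
Numerator Σ_{t=1}^{5}(x_t−x̄)(x_{t+2}−x̄) = 14.9184
Denominator Σ(x_t−x̄)² = 37.7143
r_2 = 14.9184 / 37.7143 = 0.396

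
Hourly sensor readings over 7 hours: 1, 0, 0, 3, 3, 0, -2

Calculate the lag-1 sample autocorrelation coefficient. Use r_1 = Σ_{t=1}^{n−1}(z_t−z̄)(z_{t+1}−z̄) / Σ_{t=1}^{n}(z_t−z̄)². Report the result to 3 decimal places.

Mean z̄ = (1 + 0 + 0 + 3 + 3 + 0 − 2)/7 = 0.7143
Σ(z_t−z̄)(z_{t+1}−z̄) = (-0.2041) + (0.5102) + (-1.6327) + (5.2245) + (-1.6327) + (1.9388) = 4.2041
Denominator Σ(z_t−z̄)² = 19.4286
r_1 = 4.2041 / 19.4286 = 0.216

0.216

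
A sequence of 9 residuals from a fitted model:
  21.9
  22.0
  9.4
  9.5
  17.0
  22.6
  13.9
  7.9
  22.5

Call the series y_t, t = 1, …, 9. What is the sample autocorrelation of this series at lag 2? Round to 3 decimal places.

Mean ȳ = (21.9 + 22.0 + 9.4 + 9.5 + 17.0 + 22.6 + 13.9 + 7.9 + 22.5)/9 = 16.3000
Σ(y_t−ȳ)(y_{t+2}−ȳ) = (-38.6400) + (-38.7600) + (-4.8300) + (-42.8400) + (-1.6800) + (-52.9200) + (-14.8800) = -194.5500
Denominator Σ(y_t−ȳ)² = 312.6400
r_2 = -194.5500 / 312.6400 = -0.622

-0.622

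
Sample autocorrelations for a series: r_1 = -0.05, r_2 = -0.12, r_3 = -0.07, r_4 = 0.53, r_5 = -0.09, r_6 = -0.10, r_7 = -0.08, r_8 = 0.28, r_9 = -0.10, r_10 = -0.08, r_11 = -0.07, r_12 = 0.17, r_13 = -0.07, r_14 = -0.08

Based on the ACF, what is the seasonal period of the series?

The largest autocorrelation is r_4 = 0.53, with weaker echoes at lags 8 (0.28) and 12 (0.17); the remaining lags stay at or below -0.05.
The dominant spike at lag 4 indicates a seasonal period of 4.

4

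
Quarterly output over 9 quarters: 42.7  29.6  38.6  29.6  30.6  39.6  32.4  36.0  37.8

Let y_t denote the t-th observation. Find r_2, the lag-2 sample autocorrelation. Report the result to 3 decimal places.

Mean ȳ = (42.7 + 29.6 + 38.6 + 29.6 + 30.6 + 39.6 + 32.4 + 36.0 + 37.8)/9 = 35.2111
Numerator Σ_{t=1}^{7}(y_t−ȳ)(y_{t+2}−ȳ) = 25.7575
Denominator Σ(y_t−ȳ)² = 186.2889
r_2 = 25.7575 / 186.2889 = 0.138

0.138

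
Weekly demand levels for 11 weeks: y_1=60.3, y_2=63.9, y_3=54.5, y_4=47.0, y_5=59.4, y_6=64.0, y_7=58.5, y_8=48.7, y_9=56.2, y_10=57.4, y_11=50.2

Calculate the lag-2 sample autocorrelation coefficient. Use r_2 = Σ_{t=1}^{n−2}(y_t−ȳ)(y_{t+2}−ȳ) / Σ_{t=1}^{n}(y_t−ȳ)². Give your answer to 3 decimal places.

-0.643

Mean ȳ = (60.3 + 63.9 + 54.5 + 47.0 + 59.4 + 64.0 + 58.5 + 48.7 + 56.2 + 57.4 + 50.2)/11 = 56.3727
Numerator Σ_{t=1}^{9}(y_t−ȳ)(y_{t+2}−ȳ) = -214.3288
Denominator Σ(y_t−ȳ)² = 333.3618
r_2 = -214.3288 / 333.3618 = -0.643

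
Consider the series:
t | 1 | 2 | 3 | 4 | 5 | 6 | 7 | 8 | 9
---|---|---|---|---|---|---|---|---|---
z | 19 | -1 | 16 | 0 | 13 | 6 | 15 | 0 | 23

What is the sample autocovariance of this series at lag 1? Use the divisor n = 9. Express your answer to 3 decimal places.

Mean z̄ = (19 − 1 + 16 + 0 + 13 + 6 + 15 + 0 + 23)/9 = 10.1111
Σ_{t=1}^{8}(z_t−z̄)(z_{t+1}−z̄) = -464.6790
γ_1 = -464.6790 / 9 = -51.631

-51.631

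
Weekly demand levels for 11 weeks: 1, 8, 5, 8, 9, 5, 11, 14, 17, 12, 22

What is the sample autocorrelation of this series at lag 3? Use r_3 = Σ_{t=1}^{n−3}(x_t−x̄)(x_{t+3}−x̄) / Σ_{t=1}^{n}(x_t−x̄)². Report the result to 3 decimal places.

0.154

Mean x̄ = (1 + 8 + 5 + 8 + 9 + 5 + 11 + 14 + 17 + 12 + 22)/11 = 10.1818
Numerator Σ_{t=1}^{8}(x_t−x̄)(x_{t+3}−x̄) = 54.4463
Denominator Σ(x_t−x̄)² = 353.6364
r_3 = 54.4463 / 353.6364 = 0.154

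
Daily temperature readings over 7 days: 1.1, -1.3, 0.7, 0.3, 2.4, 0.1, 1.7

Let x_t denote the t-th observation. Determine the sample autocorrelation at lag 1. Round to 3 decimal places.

Mean x̄ = (1.1 − 1.3 + 0.7 + 0.3 + 2.4 + 0.1 + 1.7)/7 = 0.7143
Deviations from mean: 0.3857, -2.0143, -0.0143, -0.4143, 1.6857, -0.6143, 0.9857
Σ(x_t−x̄)(x_{t+1}−x̄) = (-0.7769) + (0.0288) + (0.0059) + (-0.6984) + (-1.0355) + (-0.6055) = -3.0816
Denominator Σ(x_t−x̄)² = 8.5686
r_1 = -3.0816 / 8.5686 = -0.360

-0.360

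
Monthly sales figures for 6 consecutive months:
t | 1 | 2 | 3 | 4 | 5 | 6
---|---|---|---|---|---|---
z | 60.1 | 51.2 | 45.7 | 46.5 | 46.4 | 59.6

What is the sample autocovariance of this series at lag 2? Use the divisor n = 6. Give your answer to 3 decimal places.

-9.736

Mean z̄ = (60.1 + 51.2 + 45.7 + 46.5 + 46.4 + 59.6)/6 = 51.5833
Σ_{t=1}^{4}(z_t−z̄)(z_{t+2}−z̄) = -58.4139
γ_2 = -58.4139 / 6 = -9.736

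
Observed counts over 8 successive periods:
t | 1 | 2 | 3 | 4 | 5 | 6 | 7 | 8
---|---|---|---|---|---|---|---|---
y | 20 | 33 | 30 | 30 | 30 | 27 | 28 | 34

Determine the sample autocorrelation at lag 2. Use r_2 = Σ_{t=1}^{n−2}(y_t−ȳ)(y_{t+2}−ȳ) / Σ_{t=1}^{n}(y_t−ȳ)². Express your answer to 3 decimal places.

Mean ȳ = (20 + 33 + 30 + 30 + 30 + 27 + 28 + 34)/8 = 29.0000
Deviations from mean: -9.0000, 4.0000, 1.0000, 1.0000, 1.0000, -2.0000, -1.0000, 5.0000
Σ(y_t−ȳ)(y_{t+2}−ȳ) = (-9.0000) + (4.0000) + (1.0000) + (-2.0000) + (-1.0000) + (-10.0000) = -17.0000
Denominator Σ(y_t−ȳ)² = 130.0000
r_2 = -17.0000 / 130.0000 = -0.131

-0.131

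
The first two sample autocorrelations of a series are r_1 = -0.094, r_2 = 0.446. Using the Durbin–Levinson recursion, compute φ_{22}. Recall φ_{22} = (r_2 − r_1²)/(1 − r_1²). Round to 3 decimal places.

0.441

φ_{22} = (r_2 − r_1²) / (1 − r_1²)
r_1² = (-0.094)² = 0.008836
Numerator = 0.446 − 0.0088 = 0.4372; denominator = 1 − 0.0088 = 0.9912
φ_{22} = 0.4372 / 0.9912 = 0.441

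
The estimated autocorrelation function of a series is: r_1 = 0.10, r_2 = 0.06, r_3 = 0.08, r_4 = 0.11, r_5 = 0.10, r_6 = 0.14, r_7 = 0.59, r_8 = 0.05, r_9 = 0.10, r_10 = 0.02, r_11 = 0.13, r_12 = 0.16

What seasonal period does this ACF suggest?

The largest autocorrelation is r_7 = 0.59; the remaining lags stay at or below 0.16.
The dominant spike at lag 7 indicates a seasonal period of 7.

7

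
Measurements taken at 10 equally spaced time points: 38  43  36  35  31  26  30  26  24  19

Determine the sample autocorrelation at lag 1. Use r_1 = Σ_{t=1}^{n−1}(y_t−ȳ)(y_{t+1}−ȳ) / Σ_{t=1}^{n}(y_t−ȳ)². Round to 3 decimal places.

0.615

Mean ȳ = (38 + 43 + 36 + 35 + 31 + 26 + 30 + 26 + 24 + 19)/10 = 30.8000
Numerator Σ_{t=1}^{9}(y_t−ȳ)(y_{t+1}−ȳ) = 293.5600
Denominator Σ(y_t−ȳ)² = 477.6000
r_1 = 293.5600 / 477.6000 = 0.615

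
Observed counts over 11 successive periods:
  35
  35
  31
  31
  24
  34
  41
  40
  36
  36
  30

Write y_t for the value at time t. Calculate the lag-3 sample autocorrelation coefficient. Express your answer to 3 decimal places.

-0.454

Mean ȳ = (35 + 35 + 31 + 31 + 24 + 34 + 41 + 40 + 36 + 36 + 30)/11 = 33.9091
Numerator Σ_{t=1}^{8}(y_t−ȳ)(y_{t+3}−ȳ) = -104.0248
Denominator Σ(y_t−ȳ)² = 228.9091
r_3 = -104.0248 / 228.9091 = -0.454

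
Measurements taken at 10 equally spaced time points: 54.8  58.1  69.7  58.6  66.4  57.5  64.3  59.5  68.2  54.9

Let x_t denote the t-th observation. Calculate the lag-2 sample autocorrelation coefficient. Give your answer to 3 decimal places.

Mean x̄ = (54.8 + 58.1 + 69.7 + 58.6 + 66.4 + 57.5 + 64.3 + 59.5 + 68.2 + 54.9)/10 = 61.2000
Numerator Σ_{t=1}^{8}(x_t−x̄)(x_{t+2}−x̄) = 62.3000
Denominator Σ(x_t−x̄)² = 271.5000
r_2 = 62.3000 / 271.5000 = 0.229

0.229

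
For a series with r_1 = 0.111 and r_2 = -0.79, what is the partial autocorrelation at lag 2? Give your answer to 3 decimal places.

-0.812

φ_{22} = (r_2 − r_1²) / (1 − r_1²)
r_1² = (0.111)² = 0.012321
Numerator = -0.79 − 0.0123 = -0.8023; denominator = 1 − 0.0123 = 0.9877
φ_{22} = -0.8023 / 0.9877 = -0.812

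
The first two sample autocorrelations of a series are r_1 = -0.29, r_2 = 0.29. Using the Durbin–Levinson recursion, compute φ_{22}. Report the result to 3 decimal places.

0.225

φ_{22} = (r_2 − r_1²) / (1 − r_1²)
r_1² = (-0.29)² = 0.0841
Numerator = 0.29 − 0.0841 = 0.2059; denominator = 1 − 0.0841 = 0.9159
φ_{22} = 0.2059 / 0.9159 = 0.225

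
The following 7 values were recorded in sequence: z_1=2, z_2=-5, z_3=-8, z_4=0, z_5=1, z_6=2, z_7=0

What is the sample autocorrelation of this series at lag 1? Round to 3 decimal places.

0.217

Mean z̄ = (2 − 5 − 8 + 0 + 1 + 2 + 0)/7 = -1.1429
Deviations from mean: 3.1429, -3.8571, -6.8571, 1.1429, 2.1429, 3.1429, 1.1429
Numerator Σ_{t=1}^{6}(z_t−z̄)(z_{t+1}−z̄) = 19.2653
Denominator Σ(z_t−z̄)² = 88.8571
r_1 = 19.2653 / 88.8571 = 0.217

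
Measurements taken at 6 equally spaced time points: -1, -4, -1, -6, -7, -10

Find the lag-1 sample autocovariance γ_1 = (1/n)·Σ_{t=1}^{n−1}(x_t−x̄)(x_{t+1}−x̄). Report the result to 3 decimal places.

Mean x̄ = (-1 − 4 − 1 − 6 − 7 − 10)/6 = -4.8333
Deviations: 3.8333, 0.8333, 3.8333, -1.1667, -2.1667, -5.1667
Σ_{t=1}^{5}(x_t−x̄)(x_{t+1}−x̄) = 15.6389
γ_1 = 15.6389 / 6 = 2.606

2.606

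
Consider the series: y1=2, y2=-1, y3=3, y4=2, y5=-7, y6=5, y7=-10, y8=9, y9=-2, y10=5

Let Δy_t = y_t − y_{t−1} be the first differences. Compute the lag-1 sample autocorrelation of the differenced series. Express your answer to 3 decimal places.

First differences Δy: -3, 4, -1, -9, 12, -15, 19, -11, 7
Mean of differences = 0.3333
Numerator Σ(Δy_t−Δȳ)(Δy_{t+1}−Δȳ) = -865.7778
Denominator Σ(Δy_t−Δȳ)² = 1006.0000
r_1(Δy) = -865.7778 / 1006.0000 = -0.861

-0.861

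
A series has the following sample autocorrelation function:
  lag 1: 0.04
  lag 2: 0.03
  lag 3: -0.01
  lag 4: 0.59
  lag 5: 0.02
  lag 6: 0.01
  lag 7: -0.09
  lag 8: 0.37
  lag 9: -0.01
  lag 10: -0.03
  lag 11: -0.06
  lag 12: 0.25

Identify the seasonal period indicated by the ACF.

The largest autocorrelation is r_4 = 0.59, with weaker echoes at lags 8 (0.37) and 12 (0.25); the remaining lags stay at or below 0.04.
The dominant spike at lag 4 indicates a seasonal period of 4.

4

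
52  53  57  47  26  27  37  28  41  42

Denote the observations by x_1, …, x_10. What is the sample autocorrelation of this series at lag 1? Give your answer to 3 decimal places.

0.557

Mean x̄ = (52 + 53 + 57 + 47 + 26 + 27 + 37 + 28 + 41 + 42)/10 = 41.0000
Numerator Σ_{t=1}^{9}(x_t−x̄)(x_{t+1}−x̄) = 648.0000
Denominator Σ(x_t−x̄)² = 1164.0000
r_1 = 648.0000 / 1164.0000 = 0.557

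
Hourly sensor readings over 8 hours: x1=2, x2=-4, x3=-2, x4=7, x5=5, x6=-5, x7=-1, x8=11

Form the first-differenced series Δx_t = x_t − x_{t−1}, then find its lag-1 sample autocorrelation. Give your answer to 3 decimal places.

0.028

First differences Δx: -6, 2, 9, -2, -10, 4, 12
Mean of differences = 1.2857
Numerator Σ(Δx_t−Δx̄)(Δx_{t+1}−Δx̄) = 10.4898
Denominator Σ(Δx_t−Δx̄)² = 373.4286
r_1(Δx) = 10.4898 / 373.4286 = 0.028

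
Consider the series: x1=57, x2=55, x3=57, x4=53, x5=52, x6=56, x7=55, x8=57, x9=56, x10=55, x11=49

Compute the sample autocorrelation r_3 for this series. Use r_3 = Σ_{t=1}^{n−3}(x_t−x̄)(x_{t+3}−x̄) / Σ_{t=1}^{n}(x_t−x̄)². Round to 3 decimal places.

-0.318

Mean x̄ = (57 + 55 + 57 + 53 + 52 + 56 + 55 + 57 + 56 + 55 + 49)/11 = 54.7273
Numerator Σ_{t=1}^{8}(x_t−x̄)(x_{t+3}−x̄) = -19.7686
Denominator Σ(x_t−x̄)² = 62.1818
r_3 = -19.7686 / 62.1818 = -0.318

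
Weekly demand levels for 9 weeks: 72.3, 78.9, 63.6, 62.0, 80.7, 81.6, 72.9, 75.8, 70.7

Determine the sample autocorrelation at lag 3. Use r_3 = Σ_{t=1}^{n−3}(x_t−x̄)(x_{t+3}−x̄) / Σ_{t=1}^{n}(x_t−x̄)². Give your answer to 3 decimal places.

Mean x̄ = (72.3 + 78.9 + 63.6 + 62.0 + 80.7 + 81.6 + 72.9 + 75.8 + 70.7)/9 = 73.1667
Numerator Σ_{t=1}^{6}(x_t−x̄)(x_{t+3}−x̄) = -25.7967
Denominator Σ(x_t−x̄)² = 390.8000
r_3 = -25.7967 / 390.8000 = -0.066

-0.066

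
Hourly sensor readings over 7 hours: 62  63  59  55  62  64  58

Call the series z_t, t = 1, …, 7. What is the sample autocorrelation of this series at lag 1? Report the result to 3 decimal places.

Mean z̄ = (62 + 63 + 59 + 55 + 62 + 64 + 58)/7 = 60.4286
Numerator Σ_{t=1}^{6}(z_t−z̄)(z_{t+1}−z̄) = -3.4694
Denominator Σ(z_t−z̄)² = 61.7143
r_1 = -3.4694 / 61.7143 = -0.056

-0.056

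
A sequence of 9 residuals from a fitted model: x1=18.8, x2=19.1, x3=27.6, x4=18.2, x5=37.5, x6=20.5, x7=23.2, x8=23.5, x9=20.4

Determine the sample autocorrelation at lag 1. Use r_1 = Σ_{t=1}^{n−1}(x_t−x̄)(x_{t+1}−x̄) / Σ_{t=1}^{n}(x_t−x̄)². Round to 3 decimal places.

Mean x̄ = (18.8 + 19.1 + 27.6 + 18.2 + 37.5 + 20.5 + 23.2 + 23.5 + 20.4)/9 = 23.2000
Numerator Σ_{t=1}^{8}(x_t−x̄)(x_{t+1}−x̄) = -132.9500
Denominator Σ(x_t−x̄)² = 300.2400
r_1 = -132.9500 / 300.2400 = -0.443

-0.443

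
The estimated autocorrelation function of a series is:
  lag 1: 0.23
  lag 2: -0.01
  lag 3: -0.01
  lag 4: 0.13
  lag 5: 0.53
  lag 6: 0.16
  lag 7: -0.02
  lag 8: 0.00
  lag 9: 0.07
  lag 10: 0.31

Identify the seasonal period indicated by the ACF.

The largest autocorrelation is r_5 = 0.53, with a weaker echo at lag 10 (0.31); the remaining lags stay at or below 0.23.
The dominant spike at lag 5 indicates a seasonal period of 5.

5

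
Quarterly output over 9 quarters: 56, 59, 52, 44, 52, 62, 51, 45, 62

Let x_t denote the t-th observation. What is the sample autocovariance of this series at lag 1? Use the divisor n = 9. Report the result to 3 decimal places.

Mean x̄ = (56 + 59 + 52 + 44 + 52 + 62 + 51 + 45 + 62)/9 = 53.6667
Σ_{t=1}^{8}(x_t−x̄)(x_{t+1}−x̄) = -49.4444
γ_1 = -49.4444 / 9 = -5.494

-5.494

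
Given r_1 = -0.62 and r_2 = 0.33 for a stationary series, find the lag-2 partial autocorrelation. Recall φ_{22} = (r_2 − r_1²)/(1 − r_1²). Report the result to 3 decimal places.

φ_{22} = (r_2 − r_1²) / (1 − r_1²)
r_1² = (-0.62)² = 0.3844
Numerator = 0.33 − 0.3844 = -0.0544; denominator = 1 − 0.3844 = 0.6156
φ_{22} = -0.0544 / 0.6156 = -0.088

-0.088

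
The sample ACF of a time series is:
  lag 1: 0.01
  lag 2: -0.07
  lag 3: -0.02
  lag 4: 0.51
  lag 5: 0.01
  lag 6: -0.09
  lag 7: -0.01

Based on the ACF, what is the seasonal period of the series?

The largest autocorrelation is r_4 = 0.51; the remaining lags stay at or below 0.01.
The dominant spike at lag 4 indicates a seasonal period of 4.

4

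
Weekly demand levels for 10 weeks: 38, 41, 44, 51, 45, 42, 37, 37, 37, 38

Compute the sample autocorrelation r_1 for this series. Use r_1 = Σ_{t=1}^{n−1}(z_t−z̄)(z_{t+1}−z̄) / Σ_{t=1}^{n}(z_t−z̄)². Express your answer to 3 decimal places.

0.594

Mean z̄ = (38 + 41 + 44 + 51 + 45 + 42 + 37 + 37 + 37 + 38)/10 = 41.0000
Numerator Σ_{t=1}^{9}(z_t−z̄)(z_{t+1}−z̄) = 114.0000
Denominator Σ(z_t−z̄)² = 192.0000
r_1 = 114.0000 / 192.0000 = 0.594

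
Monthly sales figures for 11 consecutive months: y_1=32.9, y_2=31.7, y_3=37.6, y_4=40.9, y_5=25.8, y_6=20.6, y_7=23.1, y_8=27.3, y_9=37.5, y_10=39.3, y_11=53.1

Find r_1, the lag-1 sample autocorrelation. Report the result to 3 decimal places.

0.430

Mean ȳ = (32.9 + 31.7 + 37.6 + 40.9 + 25.8 + 20.6 + 23.1 + 27.3 + 37.5 + 39.3 + 53.1)/11 = 33.6182
Numerator Σ_{t=1}^{10}(y_t−ȳ)(y_{t+1}−ȳ) = 379.1879
Denominator Σ(y_t−ȳ)² = 881.1164
r_1 = 379.1879 / 881.1164 = 0.430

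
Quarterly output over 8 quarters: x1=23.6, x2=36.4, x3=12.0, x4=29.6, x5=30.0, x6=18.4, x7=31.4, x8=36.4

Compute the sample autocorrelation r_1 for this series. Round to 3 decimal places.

-0.432

Mean x̄ = (23.6 + 36.4 + 12.0 + 29.6 + 30.0 + 18.4 + 31.4 + 36.4)/8 = 27.2250
Deviations from mean: -3.6250, 9.1750, -15.2250, 2.3750, 2.7750, -8.8250, 4.1750, 9.1750
Σ(x_t−x̄)(x_{t+1}−x̄) = (-33.2594) + (-139.6894) + (-36.1594) + (6.5906) + (-24.4894) + (-36.8444) + (38.3056) = -225.5456
Denominator Σ(x_t−x̄)² = 521.9550
r_1 = -225.5456 / 521.9550 = -0.432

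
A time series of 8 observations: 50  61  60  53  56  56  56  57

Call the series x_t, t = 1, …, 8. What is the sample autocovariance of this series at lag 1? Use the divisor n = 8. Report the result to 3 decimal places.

-2.846

Mean x̄ = (50 + 61 + 60 + 53 + 56 + 56 + 56 + 57)/8 = 56.1250
Deviations: -6.1250, 4.8750, 3.8750, -3.1250, -0.1250, -0.1250, -0.1250, 0.8750
Σ_{t=1}^{7}(x_t−x̄)(x_{t+1}−x̄) = -22.7656
γ_1 = -22.7656 / 8 = -2.846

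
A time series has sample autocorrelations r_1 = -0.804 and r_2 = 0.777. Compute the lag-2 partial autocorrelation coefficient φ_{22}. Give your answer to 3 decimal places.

φ_{22} = (r_2 − r_1²) / (1 − r_1²)
r_1² = (-0.804)² = 0.646416
Numerator = 0.777 − 0.6464 = 0.1306; denominator = 1 − 0.6464 = 0.3536
φ_{22} = 0.1306 / 0.3536 = 0.369

0.369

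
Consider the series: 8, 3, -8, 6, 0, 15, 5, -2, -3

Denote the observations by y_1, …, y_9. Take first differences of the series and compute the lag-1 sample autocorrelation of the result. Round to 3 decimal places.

First differences Δy: -5, -11, 14, -6, 15, -10, -7, -1
Mean of differences = -1.3750
Numerator Σ(Δy_t−Δȳ)(Δy_{t+1}−Δȳ) = -354.7656
Denominator Σ(Δy_t−Δȳ)² = 737.8750
r_1(Δy) = -354.7656 / 737.8750 = -0.481

-0.481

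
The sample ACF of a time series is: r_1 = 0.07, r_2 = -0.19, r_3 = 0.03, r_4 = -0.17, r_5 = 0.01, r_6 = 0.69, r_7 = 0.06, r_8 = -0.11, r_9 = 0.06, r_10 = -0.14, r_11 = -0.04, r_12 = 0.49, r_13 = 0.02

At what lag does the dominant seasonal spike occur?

6

The largest autocorrelation is r_6 = 0.69, with a weaker echo at lag 12 (0.49); the remaining lags stay at or below 0.07.
The dominant spike at lag 6 indicates a seasonal period of 6.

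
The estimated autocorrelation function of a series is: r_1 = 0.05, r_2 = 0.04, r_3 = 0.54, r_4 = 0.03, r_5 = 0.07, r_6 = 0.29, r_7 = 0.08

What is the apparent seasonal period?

3

The largest autocorrelation is r_3 = 0.54, with a weaker echo at lag 6 (0.29); the remaining lags stay at or below 0.08.
The dominant spike at lag 3 indicates a seasonal period of 3.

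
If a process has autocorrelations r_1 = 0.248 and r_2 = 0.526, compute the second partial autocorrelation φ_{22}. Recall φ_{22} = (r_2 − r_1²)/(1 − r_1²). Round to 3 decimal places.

φ_{22} = (r_2 − r_1²) / (1 − r_1²)
r_1² = (0.248)² = 0.061504
Numerator = 0.526 − 0.0615 = 0.4645; denominator = 1 − 0.0615 = 0.9385
φ_{22} = 0.4645 / 0.9385 = 0.495

0.495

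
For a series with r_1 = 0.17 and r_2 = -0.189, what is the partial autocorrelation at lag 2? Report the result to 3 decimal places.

φ_{22} = (r_2 − r_1²) / (1 − r_1²)
r_1² = (0.17)² = 0.0289
Numerator = -0.189 − 0.0289 = -0.2179; denominator = 1 − 0.0289 = 0.9711
φ_{22} = -0.2179 / 0.9711 = -0.224

-0.224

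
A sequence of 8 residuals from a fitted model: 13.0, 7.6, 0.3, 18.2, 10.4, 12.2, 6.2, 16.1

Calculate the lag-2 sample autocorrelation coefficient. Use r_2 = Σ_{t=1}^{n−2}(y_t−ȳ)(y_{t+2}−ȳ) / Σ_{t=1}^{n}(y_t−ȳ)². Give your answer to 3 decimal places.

-0.103

Mean ȳ = (13.0 + 7.6 + 0.3 + 18.2 + 10.4 + 12.2 + 6.2 + 16.1)/8 = 10.5000
Deviations from mean: 2.5000, -2.9000, -10.2000, 7.7000, -0.1000, 1.7000, -4.3000, 5.6000
Σ(y_t−ȳ)(y_{t+2}−ȳ) = (-25.5000) + (-22.3300) + (1.0200) + (13.0900) + (0.4300) + (9.5200) = -23.7700
Denominator Σ(y_t−ȳ)² = 230.7400
r_2 = -23.7700 / 230.7400 = -0.103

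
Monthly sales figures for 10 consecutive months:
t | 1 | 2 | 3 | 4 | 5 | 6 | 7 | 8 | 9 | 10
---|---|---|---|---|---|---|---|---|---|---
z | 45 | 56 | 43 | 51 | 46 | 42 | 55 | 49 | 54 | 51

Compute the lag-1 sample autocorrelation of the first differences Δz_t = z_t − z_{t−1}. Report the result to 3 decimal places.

First differences Δz: 11, -13, 8, -5, -4, 13, -6, 5, -3
Mean of differences = 0.6667
Numerator Σ(Δz_t−Δz̄)(Δz_{t+1}−Δz̄) = -441.1111
Denominator Σ(Δz_t−Δz̄)² = 630.0000
r_1(Δz) = -441.1111 / 630.0000 = -0.700

-0.700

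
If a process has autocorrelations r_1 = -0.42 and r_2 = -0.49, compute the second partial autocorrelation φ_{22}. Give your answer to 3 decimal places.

-0.809

φ_{22} = (r_2 − r_1²) / (1 − r_1²)
r_1² = (-0.42)² = 0.1764
Numerator = -0.49 − 0.1764 = -0.6664; denominator = 1 − 0.1764 = 0.8236
φ_{22} = -0.6664 / 0.8236 = -0.809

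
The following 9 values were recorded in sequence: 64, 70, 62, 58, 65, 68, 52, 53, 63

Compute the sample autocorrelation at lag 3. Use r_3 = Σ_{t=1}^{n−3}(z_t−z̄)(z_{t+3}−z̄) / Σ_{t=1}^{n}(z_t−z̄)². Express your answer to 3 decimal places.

Mean z̄ = (64 + 70 + 62 + 58 + 65 + 68 + 52 + 53 + 63)/9 = 61.6667
Numerator Σ_{t=1}^{6}(z_t−z̄)(z_{t+3}−z̄) = 36.3333
Denominator Σ(z_t−z̄)² = 310.0000
r_3 = 36.3333 / 310.0000 = 0.117

0.117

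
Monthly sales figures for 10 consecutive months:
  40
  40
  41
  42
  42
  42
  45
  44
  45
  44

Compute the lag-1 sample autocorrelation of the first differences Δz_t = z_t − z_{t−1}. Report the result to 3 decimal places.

-0.525

First differences Δz: 0, 1, 1, 0, 0, 3, -1, 1, -1
Mean of differences = 0.4444
Numerator Σ(Δz_t−Δz̄)(Δz_{t+1}−Δz̄) = -6.4198
Denominator Σ(Δz_t−Δz̄)² = 12.2222
r_1(Δz) = -6.4198 / 12.2222 = -0.525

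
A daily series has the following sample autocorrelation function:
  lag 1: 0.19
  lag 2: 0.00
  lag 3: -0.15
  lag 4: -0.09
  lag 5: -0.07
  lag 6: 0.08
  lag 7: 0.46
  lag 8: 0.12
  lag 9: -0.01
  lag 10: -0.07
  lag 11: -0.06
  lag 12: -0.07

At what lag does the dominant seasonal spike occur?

7

The largest autocorrelation is r_7 = 0.46; the remaining lags stay at or below 0.19.
The dominant spike at lag 7 indicates a seasonal period of 7.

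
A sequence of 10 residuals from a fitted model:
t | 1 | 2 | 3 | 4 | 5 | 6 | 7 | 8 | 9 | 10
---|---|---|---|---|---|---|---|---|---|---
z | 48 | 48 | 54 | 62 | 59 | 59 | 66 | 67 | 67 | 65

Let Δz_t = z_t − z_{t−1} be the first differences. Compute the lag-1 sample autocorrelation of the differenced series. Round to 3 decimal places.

-0.065

First differences Δz: 0, 6, 8, -3, 0, 7, 1, 0, -2
Mean of differences = 1.8889
Numerator Σ(Δz_t−Δz̄)(Δz_{t+1}−Δz̄) = -8.4568
Denominator Σ(Δz_t−Δz̄)² = 130.8889
r_1(Δz) = -8.4568 / 130.8889 = -0.065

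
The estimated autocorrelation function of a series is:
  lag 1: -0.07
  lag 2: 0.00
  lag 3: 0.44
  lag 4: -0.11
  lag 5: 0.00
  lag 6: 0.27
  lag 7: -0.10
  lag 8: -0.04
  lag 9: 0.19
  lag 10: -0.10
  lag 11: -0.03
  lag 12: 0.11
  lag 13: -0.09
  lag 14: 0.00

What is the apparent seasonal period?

The largest autocorrelation is r_3 = 0.44, with weaker echoes at lags 6 (0.27) and 9 (0.19); the remaining lags stay at or below 0.11.
The dominant spike at lag 3 indicates a seasonal period of 3.

3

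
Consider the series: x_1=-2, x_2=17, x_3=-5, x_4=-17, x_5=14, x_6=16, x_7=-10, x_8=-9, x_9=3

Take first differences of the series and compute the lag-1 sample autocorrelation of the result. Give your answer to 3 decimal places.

-0.185

First differences Δx: 19, -22, -12, 31, 2, -26, 1, 12
Mean of differences = 0.6250
Numerator Σ(Δx_t−Δx̄)(Δx_{t+1}−Δx̄) = -514.1406
Denominator Σ(Δx_t−Δx̄)² = 2771.8750
r_1(Δx) = -514.1406 / 2771.8750 = -0.185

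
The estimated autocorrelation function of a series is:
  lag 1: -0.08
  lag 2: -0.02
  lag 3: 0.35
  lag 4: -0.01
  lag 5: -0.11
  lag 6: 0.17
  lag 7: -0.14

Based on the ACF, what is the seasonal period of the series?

The largest autocorrelation is r_3 = 0.35, with a weaker echo at lag 6 (0.17); the remaining lags stay at or below -0.01.
The dominant spike at lag 3 indicates a seasonal period of 3.

3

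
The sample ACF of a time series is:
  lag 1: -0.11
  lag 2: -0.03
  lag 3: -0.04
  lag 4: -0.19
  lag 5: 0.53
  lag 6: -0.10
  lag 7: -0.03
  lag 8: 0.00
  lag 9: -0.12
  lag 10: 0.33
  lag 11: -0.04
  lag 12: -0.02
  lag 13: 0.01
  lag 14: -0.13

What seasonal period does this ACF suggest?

The largest autocorrelation is r_5 = 0.53, with a weaker echo at lag 10 (0.33); the remaining lags stay at or below 0.01.
The dominant spike at lag 5 indicates a seasonal period of 5.

5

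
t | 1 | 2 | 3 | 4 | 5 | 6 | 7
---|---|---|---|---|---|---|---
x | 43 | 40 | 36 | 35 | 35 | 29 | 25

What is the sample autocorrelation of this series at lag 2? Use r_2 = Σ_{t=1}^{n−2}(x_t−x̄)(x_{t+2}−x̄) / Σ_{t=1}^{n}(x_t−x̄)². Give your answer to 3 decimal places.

Mean x̄ = (43 + 40 + 36 + 35 + 35 + 29 + 25)/7 = 34.7143
Deviations from mean: 8.2857, 5.2857, 1.2857, 0.2857, 0.2857, -5.7143, -9.7143
Numerator Σ_{t=1}^{5}(x_t−x̄)(x_{t+2}−x̄) = 8.1224
Denominator Σ(x_t−x̄)² = 225.4286
r_2 = 8.1224 / 225.4286 = 0.036

0.036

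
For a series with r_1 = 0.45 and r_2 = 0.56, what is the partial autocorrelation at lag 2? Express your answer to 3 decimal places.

0.448

φ_{22} = (r_2 − r_1²) / (1 − r_1²)
r_1² = (0.45)² = 0.2025
Numerator = 0.56 − 0.2025 = 0.3575; denominator = 1 − 0.2025 = 0.7975
φ_{22} = 0.3575 / 0.7975 = 0.448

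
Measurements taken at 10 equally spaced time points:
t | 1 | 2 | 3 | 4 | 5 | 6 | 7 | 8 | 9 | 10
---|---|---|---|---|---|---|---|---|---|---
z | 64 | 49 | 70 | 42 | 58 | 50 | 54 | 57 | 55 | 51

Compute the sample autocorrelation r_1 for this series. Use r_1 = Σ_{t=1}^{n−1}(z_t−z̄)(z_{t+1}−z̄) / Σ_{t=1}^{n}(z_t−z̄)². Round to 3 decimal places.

Mean z̄ = (64 + 49 + 70 + 42 + 58 + 50 + 54 + 57 + 55 + 51)/10 = 55.0000
Numerator Σ_{t=1}^{9}(z_t−z̄)(z_{t+1}−z̄) = -390.0000
Denominator Σ(z_t−z̄)² = 566.0000
r_1 = -390.0000 / 566.0000 = -0.689

-0.689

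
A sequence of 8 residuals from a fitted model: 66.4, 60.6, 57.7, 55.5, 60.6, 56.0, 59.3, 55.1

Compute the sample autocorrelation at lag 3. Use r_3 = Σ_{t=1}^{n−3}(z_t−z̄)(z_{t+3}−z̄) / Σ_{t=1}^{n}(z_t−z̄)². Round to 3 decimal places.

Mean z̄ = (66.4 + 60.6 + 57.7 + 55.5 + 60.6 + 56.0 + 59.3 + 55.1)/8 = 58.9000
Deviations from mean: 7.5000, 1.7000, -1.2000, -3.4000, 1.7000, -2.9000, 0.4000, -3.8000
Σ(z_t−z̄)(z_{t+3}−z̄) = (-25.5000) + (2.8900) + (3.4800) + (-1.3600) + (-6.4600) = -26.9500
Denominator Σ(z_t−z̄)² = 98.0400
r_3 = -26.9500 / 98.0400 = -0.275

-0.275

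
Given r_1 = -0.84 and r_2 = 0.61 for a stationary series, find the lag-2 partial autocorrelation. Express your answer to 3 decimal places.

φ_{22} = (r_2 − r_1²) / (1 − r_1²)
r_1² = (-0.84)² = 0.7056
Numerator = 0.61 − 0.7056 = -0.0956; denominator = 1 − 0.7056 = 0.2944
φ_{22} = -0.0956 / 0.2944 = -0.325

-0.325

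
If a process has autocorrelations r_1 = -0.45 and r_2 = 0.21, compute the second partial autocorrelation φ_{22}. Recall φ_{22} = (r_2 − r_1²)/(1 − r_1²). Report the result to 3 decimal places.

0.009

φ_{22} = (r_2 − r_1²) / (1 − r_1²)
r_1² = (-0.45)² = 0.2025
Numerator = 0.21 − 0.2025 = 0.0075; denominator = 1 − 0.2025 = 0.7975
φ_{22} = 0.0075 / 0.7975 = 0.009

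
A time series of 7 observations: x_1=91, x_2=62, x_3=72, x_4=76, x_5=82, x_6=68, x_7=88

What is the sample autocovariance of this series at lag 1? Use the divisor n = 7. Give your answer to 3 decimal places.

-39.857

Mean x̄ = (91 + 62 + 72 + 76 + 82 + 68 + 88)/7 = 77.0000
Deviations: 14.0000, -15.0000, -5.0000, -1.0000, 5.0000, -9.0000, 11.0000
Σ_{t=1}^{6}(x_t−x̄)(x_{t+1}−x̄) = -279.0000
γ_1 = -279.0000 / 7 = -39.857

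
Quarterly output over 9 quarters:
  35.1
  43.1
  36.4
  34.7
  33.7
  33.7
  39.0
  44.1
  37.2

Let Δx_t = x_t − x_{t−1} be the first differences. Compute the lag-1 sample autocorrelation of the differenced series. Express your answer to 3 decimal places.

First differences Δx: 8.0, -6.7, -1.7, -1.0, 0.0, 5.3, 5.1, -6.9
Mean of differences = 0.2625
Numerator Σ(Δx_t−Δx̄)(Δx_{t+1}−Δx̄) = -49.0014
Denominator Σ(Δx_t−Δx̄)² = 213.9388
r_1(Δx) = -49.0014 / 213.9388 = -0.229

-0.229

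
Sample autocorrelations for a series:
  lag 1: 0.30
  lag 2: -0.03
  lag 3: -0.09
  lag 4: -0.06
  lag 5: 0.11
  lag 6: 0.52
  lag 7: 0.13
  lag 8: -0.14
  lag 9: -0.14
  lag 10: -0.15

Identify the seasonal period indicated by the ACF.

6

The largest autocorrelation is r_6 = 0.52; the remaining lags stay at or below 0.30.
The dominant spike at lag 6 indicates a seasonal period of 6.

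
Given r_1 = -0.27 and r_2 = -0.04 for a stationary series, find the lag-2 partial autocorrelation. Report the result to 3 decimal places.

φ_{22} = (r_2 − r_1²) / (1 − r_1²)
r_1² = (-0.27)² = 0.0729
Numerator = -0.04 − 0.0729 = -0.1129; denominator = 1 − 0.0729 = 0.9271
φ_{22} = -0.1129 / 0.9271 = -0.122

-0.122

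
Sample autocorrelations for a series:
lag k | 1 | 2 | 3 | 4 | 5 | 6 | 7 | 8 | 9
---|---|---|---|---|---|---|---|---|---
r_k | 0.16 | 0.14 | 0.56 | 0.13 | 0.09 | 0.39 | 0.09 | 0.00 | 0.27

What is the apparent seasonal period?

3

The largest autocorrelation is r_3 = 0.56, with weaker echoes at lags 6 (0.39) and 9 (0.27); the remaining lags stay at or below 0.16.
The dominant spike at lag 3 indicates a seasonal period of 3.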